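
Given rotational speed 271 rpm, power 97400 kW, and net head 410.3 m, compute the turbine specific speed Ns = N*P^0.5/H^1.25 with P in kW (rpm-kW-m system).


Ns = 271 * 97400^0.5 / 410.3^1.25 = 45.8007


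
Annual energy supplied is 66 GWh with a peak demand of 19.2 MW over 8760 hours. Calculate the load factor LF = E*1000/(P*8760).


LF = 66 * 1000 / (19.2 * 8760) = 0.3924


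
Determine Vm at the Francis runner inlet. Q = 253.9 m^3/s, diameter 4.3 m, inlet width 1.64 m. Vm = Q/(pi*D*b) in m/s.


Vm = 253.9 / (pi * 4.3 * 1.64) = 11.4604 m/s


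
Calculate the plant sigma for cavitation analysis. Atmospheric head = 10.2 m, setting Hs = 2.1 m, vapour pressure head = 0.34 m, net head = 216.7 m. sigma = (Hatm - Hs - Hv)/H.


sigma = (10.2 - 2.1 - 0.34) / 216.7 = 0.0358


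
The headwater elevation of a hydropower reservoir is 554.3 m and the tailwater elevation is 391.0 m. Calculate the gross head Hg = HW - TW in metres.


Hg = 554.3 - 391.0 = 163.3000 m


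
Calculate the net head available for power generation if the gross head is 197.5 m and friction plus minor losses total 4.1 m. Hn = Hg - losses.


Hn = 197.5 - 4.1 = 193.4000 m


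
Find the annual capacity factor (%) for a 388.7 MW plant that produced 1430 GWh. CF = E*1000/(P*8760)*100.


CF = 1430 * 1000 / (388.7 * 8760) * 100 = 41.9969 %


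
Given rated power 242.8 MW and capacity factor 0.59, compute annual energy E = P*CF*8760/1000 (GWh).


E = 242.8 * 0.59 * 8760 / 1000 = 1254.8875 GWh


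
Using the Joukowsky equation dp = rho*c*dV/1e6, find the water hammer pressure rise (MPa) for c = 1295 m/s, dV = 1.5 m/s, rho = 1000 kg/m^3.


dp = 1000 * 1295 * 1.5 / 1e6 = 1.9425 MPa


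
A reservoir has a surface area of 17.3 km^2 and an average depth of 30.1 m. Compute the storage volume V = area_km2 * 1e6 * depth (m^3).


V = 17.3 * 1e6 * 30.1 = 5.2073e+08 m^3


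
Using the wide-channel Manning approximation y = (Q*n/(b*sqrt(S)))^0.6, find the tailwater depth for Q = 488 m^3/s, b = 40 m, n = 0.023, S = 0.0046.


y = (488 * 0.023 / (40 * 0.0046^0.5))^0.6 = 2.3444 m


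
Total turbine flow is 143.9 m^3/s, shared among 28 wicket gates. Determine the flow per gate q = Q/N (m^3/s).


q = 143.9 / 28 = 5.1393 m^3/s


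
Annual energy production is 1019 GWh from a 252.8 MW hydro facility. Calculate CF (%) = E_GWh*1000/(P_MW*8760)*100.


CF = 1019 * 1000 / (252.8 * 8760) * 100 = 46.0143 %


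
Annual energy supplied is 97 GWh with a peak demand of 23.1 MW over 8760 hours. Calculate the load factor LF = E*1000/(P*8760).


LF = 97 * 1000 / (23.1 * 8760) = 0.4794


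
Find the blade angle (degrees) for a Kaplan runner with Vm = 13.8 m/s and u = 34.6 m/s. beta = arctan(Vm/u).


beta = arctan(13.8 / 34.6) = 21.7443 degrees


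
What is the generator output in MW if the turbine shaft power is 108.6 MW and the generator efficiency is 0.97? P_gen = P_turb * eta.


P_gen = 108.6 * 0.97 = 105.3420 MW


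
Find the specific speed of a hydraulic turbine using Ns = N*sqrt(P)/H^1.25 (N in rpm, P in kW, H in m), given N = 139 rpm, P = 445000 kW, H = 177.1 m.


Ns = 139 * 445000^0.5 / 177.1^1.25 = 143.5230


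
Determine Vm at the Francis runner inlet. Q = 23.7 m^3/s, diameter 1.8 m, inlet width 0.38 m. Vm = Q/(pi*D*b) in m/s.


Vm = 23.7 / (pi * 1.8 * 0.38) = 11.0292 m/s


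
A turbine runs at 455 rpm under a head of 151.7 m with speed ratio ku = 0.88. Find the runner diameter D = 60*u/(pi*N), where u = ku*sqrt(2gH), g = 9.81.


u = 0.88 * sqrt(2*9.81*151.7) = 48.0093 m/s
D = 60 * 48.0093 / (pi * 455) = 2.0152 m


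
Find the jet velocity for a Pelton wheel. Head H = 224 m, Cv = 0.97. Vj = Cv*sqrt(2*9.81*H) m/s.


Vj = 0.97 * sqrt(2*9.81*224) = 64.3051 m/s


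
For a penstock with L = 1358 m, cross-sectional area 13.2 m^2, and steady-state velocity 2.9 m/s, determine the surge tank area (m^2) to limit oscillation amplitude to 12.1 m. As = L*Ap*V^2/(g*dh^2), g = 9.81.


As = 1358 * 13.2 * 2.9^2 / (9.81 * 12.1^2) = 104.9615 m^2


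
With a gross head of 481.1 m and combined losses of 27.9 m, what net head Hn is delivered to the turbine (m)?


Hn = 481.1 - 27.9 = 453.2000 m


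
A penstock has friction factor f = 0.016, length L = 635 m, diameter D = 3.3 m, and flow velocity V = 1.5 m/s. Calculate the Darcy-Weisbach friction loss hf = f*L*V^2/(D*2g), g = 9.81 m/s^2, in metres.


hf = 0.016 * 635 * 1.5^2 / (3.3 * 2 * 9.81) = 0.3531 m


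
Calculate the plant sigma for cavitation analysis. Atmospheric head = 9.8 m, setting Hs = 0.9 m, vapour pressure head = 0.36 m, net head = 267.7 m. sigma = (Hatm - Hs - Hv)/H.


sigma = (9.8 - 0.9 - 0.36) / 267.7 = 0.0319


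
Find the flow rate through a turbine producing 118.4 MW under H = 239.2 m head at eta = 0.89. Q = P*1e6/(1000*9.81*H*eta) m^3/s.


Q = 118.4 * 1e6 / (1000 * 9.81 * 239.2 * 0.89) = 56.6933 m^3/s


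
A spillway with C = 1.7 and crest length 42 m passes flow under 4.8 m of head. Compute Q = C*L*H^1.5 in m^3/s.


Q = 1.7 * 42 * 4.8^1.5 = 750.8619 m^3/s


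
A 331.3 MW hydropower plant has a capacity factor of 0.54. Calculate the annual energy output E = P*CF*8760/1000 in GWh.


E = 331.3 * 0.54 * 8760 / 1000 = 1567.1815 GWh


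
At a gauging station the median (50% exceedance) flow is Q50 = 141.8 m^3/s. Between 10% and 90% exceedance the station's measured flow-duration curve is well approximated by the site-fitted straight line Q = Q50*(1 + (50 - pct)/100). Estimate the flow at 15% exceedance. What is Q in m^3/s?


Q = 141.8 * (1 + (50 - 15)/100) = 191.4300 m^3/s


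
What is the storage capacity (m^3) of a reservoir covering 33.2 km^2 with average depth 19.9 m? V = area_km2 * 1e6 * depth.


V = 33.2 * 1e6 * 19.9 = 6.6068e+08 m^3


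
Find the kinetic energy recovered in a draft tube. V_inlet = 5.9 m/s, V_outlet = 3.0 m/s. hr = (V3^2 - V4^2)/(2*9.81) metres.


hr = (5.9^2 - 3.0^2) / (2*9.81) = 1.3155 m


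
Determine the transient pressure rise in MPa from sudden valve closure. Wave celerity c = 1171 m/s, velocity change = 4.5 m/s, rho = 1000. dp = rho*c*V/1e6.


dp = 1000 * 1171 * 4.5 / 1e6 = 5.2695 MPa


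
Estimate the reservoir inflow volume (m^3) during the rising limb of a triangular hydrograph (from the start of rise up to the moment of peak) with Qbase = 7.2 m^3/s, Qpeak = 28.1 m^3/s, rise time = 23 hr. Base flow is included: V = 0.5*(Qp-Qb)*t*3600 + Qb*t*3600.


V = 0.5*(28.1 - 7.2)*23*3600 + 7.2*23*3600 = 1.4614e+06 m^3


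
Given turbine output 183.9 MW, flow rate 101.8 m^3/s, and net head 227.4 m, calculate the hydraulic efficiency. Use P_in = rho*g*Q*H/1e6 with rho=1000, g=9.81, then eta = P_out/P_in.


P_in = 1000 * 9.81 * 101.8 * 227.4 / 1e6 = 227.0948 MW
eta = 183.9 / 227.0948 = 0.8098


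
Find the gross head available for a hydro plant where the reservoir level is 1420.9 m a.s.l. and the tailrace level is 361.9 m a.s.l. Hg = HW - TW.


Hg = 1420.9 - 361.9 = 1059.0000 m


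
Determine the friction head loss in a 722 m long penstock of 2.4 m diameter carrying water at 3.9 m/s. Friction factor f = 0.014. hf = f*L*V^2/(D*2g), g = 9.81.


hf = 0.014 * 722 * 3.9^2 / (2.4 * 2 * 9.81) = 3.2650 m


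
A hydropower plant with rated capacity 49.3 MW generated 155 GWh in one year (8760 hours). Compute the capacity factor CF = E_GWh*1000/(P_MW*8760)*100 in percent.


CF = 155 * 1000 / (49.3 * 8760) * 100 = 35.8906 %


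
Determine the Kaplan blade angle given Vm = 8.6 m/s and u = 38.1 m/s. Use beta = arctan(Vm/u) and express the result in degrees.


beta = arctan(8.6 / 38.1) = 12.7197 degrees


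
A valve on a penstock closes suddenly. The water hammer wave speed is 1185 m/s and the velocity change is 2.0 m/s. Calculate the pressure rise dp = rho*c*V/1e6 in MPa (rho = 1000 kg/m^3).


dp = 1000 * 1185 * 2.0 / 1e6 = 2.3700 MPa


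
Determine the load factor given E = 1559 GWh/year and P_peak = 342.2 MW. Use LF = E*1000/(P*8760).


LF = 1559 * 1000 / (342.2 * 8760) = 0.5201


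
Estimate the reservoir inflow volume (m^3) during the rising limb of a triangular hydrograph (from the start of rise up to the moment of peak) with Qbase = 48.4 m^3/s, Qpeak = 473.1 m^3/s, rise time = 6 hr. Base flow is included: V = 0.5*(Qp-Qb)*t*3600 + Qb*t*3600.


V = 0.5*(473.1 - 48.4)*6*3600 + 48.4*6*3600 = 5.6322e+06 m^3


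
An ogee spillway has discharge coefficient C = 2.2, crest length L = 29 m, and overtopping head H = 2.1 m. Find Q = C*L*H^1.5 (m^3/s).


Q = 2.2 * 29 * 2.1^1.5 = 194.1555 m^3/s


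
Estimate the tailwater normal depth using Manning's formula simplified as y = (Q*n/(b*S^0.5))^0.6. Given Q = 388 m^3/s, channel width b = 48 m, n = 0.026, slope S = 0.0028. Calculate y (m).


y = (388 * 0.026 / (48 * 0.0028^0.5))^0.6 = 2.2877 m


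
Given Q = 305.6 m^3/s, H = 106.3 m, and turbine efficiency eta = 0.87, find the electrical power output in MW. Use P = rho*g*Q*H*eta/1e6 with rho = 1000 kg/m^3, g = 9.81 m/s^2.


P = 1000 * 9.81 * 305.6 * 106.3 * 0.87 / 1e6 = 277.2521 MW


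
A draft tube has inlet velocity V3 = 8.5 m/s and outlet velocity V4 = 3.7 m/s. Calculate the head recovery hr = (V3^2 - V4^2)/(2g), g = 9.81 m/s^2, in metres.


hr = (8.5^2 - 3.7^2) / (2*9.81) = 2.9847 m


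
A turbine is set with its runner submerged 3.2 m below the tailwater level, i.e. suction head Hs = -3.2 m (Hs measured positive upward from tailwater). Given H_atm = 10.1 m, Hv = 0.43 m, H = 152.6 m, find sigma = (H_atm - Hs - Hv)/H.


sigma = (10.1 - (-3.2) - 0.43) / 152.6 = 0.0843


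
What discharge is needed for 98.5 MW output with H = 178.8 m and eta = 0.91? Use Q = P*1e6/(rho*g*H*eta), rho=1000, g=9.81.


Q = 98.5 * 1e6 / (1000 * 9.81 * 178.8 * 0.91) = 61.7104 m^3/s


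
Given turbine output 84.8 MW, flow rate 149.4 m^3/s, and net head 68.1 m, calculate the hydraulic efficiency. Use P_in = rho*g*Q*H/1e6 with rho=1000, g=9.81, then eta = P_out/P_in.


P_in = 1000 * 9.81 * 149.4 * 68.1 / 1e6 = 99.8083 MW
eta = 84.8 / 99.8083 = 0.8496


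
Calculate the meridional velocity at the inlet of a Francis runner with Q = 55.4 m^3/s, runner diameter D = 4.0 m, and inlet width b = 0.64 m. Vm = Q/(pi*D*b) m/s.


Vm = 55.4 / (pi * 4.0 * 0.64) = 6.8884 m/s


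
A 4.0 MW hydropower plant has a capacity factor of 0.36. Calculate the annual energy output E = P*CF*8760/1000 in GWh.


E = 4.0 * 0.36 * 8760 / 1000 = 12.6144 GWh


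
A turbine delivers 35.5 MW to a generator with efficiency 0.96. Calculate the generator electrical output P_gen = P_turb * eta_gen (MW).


P_gen = 35.5 * 0.96 = 34.0800 MW


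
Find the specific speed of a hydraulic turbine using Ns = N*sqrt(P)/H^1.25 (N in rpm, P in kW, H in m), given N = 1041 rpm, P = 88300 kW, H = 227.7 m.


Ns = 1041 * 88300^0.5 / 227.7^1.25 = 349.7255


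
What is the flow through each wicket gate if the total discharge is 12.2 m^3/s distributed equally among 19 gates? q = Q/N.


q = 12.2 / 19 = 0.6421 m^3/s


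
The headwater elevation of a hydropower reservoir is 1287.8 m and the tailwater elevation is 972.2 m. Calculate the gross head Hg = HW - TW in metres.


Hg = 1287.8 - 972.2 = 315.6000 m


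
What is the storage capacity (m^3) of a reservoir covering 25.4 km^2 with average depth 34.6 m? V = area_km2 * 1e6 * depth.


V = 25.4 * 1e6 * 34.6 = 8.7884e+08 m^3


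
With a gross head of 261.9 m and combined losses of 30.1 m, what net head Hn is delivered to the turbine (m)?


Hn = 261.9 - 30.1 = 231.8000 m


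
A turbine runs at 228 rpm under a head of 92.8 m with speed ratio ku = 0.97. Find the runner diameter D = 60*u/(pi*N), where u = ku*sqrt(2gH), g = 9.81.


u = 0.97 * sqrt(2*9.81*92.8) = 41.3900 m/s
D = 60 * 41.3900 / (pi * 228) = 3.4671 m


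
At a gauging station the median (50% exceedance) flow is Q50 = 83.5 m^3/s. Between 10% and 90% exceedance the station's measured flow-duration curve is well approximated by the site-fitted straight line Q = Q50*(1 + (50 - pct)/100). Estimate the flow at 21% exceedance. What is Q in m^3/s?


Q = 83.5 * (1 + (50 - 21)/100) = 107.7150 m^3/s


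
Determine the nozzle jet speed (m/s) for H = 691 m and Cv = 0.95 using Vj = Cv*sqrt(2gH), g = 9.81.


Vj = 0.95 * sqrt(2*9.81*691) = 110.6145 m/s


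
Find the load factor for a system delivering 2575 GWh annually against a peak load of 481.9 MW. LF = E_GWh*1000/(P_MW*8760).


LF = 2575 * 1000 / (481.9 * 8760) = 0.6100


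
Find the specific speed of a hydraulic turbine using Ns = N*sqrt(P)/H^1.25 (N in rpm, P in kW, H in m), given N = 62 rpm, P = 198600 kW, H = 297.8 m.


Ns = 62 * 198600^0.5 / 297.8^1.25 = 22.3345


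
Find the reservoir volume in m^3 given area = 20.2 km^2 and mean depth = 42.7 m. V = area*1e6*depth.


V = 20.2 * 1e6 * 42.7 = 8.6254e+08 m^3


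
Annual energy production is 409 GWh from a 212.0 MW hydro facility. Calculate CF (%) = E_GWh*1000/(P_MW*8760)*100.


CF = 409 * 1000 / (212.0 * 8760) * 100 = 22.0233 %


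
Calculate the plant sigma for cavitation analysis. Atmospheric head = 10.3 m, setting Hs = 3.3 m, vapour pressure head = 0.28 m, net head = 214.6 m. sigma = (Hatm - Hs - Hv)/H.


sigma = (10.3 - 3.3 - 0.28) / 214.6 = 0.0313


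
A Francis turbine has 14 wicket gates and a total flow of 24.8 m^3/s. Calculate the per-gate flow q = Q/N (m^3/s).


q = 24.8 / 14 = 1.7714 m^3/s


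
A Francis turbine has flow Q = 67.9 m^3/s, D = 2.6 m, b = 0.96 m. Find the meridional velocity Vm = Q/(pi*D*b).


Vm = 67.9 / (pi * 2.6 * 0.96) = 8.6592 m/s


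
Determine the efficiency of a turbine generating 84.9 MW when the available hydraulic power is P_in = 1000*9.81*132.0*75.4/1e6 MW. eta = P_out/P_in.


P_in = 1000 * 9.81 * 132.0 * 75.4 / 1e6 = 97.6370 MW
eta = 84.9 / 97.6370 = 0.8695


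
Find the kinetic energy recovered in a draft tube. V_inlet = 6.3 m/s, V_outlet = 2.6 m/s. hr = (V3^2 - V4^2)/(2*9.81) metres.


hr = (6.3^2 - 2.6^2) / (2*9.81) = 1.6784 m


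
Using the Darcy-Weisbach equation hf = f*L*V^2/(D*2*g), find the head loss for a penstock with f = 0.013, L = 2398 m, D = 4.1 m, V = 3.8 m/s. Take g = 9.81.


hf = 0.013 * 2398 * 3.8^2 / (4.1 * 2 * 9.81) = 5.5960 m


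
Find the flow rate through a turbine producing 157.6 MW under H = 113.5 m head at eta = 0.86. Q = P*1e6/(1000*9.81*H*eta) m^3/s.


Q = 157.6 * 1e6 / (1000 * 9.81 * 113.5 * 0.86) = 164.5860 m^3/s


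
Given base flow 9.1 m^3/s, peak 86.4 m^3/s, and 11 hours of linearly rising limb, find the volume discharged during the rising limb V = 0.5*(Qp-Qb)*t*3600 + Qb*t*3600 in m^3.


V = 0.5*(86.4 - 9.1)*11*3600 + 9.1*11*3600 = 1.8909e+06 m^3


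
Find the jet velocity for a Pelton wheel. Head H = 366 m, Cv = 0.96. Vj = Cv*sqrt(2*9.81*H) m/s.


Vj = 0.96 * sqrt(2*9.81*366) = 81.3507 m/s


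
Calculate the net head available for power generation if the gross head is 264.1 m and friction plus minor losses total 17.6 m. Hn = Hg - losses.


Hn = 264.1 - 17.6 = 246.5000 m


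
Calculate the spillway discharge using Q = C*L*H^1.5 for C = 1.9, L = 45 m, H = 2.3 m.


Q = 1.9 * 45 * 2.3^1.5 = 298.2345 m^3/s


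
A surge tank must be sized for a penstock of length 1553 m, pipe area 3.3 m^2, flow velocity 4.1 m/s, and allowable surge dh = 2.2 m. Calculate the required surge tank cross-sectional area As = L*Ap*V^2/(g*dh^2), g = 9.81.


As = 1553 * 3.3 * 4.1^2 / (9.81 * 2.2^2) = 1814.4238 m^2


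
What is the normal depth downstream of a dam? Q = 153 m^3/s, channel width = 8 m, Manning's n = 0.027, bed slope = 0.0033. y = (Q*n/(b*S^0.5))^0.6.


y = (153 * 0.027 / (8 * 0.0033^0.5))^0.6 = 3.7344 m


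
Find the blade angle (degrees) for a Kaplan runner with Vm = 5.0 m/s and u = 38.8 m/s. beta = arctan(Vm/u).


beta = arctan(5.0 / 38.8) = 7.3430 degrees


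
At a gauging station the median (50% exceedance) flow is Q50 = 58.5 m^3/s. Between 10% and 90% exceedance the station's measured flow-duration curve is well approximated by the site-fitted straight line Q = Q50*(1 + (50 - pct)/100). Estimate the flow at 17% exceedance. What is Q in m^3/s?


Q = 58.5 * (1 + (50 - 17)/100) = 77.8050 m^3/s


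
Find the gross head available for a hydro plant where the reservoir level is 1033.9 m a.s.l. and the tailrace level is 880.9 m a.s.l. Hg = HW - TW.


Hg = 1033.9 - 880.9 = 153.0000 m


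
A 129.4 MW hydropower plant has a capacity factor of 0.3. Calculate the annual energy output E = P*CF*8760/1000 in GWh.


E = 129.4 * 0.3 * 8760 / 1000 = 340.0632 GWh


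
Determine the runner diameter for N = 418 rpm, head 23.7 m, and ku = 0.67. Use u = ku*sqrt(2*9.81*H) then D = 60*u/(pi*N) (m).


u = 0.67 * sqrt(2*9.81*23.7) = 14.4477 m/s
D = 60 * 14.4477 / (pi * 418) = 0.6601 m


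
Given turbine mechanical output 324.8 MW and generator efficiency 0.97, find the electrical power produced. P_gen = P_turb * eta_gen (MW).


P_gen = 324.8 * 0.97 = 315.0560 MW


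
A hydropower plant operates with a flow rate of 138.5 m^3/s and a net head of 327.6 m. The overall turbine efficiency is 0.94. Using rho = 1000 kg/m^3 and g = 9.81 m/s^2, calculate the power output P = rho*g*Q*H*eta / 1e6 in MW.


P = 1000 * 9.81 * 138.5 * 327.6 * 0.94 / 1e6 = 418.3989 MW


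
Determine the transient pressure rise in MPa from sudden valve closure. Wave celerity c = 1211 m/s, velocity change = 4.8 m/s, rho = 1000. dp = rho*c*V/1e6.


dp = 1000 * 1211 * 4.8 / 1e6 = 5.8128 MPa


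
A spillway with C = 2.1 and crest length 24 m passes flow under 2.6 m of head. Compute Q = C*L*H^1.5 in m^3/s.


Q = 2.1 * 24 * 2.6^1.5 = 211.2957 m^3/s


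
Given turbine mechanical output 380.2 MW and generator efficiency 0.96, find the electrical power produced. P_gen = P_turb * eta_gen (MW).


P_gen = 380.2 * 0.96 = 364.9920 MW


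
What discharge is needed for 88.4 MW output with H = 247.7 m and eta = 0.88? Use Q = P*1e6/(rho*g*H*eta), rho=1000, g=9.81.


Q = 88.4 * 1e6 / (1000 * 9.81 * 247.7 * 0.88) = 41.3404 m^3/s


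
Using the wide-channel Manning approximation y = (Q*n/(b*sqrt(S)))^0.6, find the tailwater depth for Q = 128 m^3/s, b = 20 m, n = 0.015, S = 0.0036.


y = (128 * 0.015 / (20 * 0.0036^0.5))^0.6 = 1.3258 m


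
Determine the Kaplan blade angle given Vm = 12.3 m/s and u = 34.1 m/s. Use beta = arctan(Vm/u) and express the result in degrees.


beta = arctan(12.3 / 34.1) = 19.8346 degrees


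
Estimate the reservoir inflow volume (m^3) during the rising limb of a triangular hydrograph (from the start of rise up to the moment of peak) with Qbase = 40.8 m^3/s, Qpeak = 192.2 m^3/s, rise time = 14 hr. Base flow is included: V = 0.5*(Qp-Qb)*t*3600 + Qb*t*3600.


V = 0.5*(192.2 - 40.8)*14*3600 + 40.8*14*3600 = 5.8716e+06 m^3


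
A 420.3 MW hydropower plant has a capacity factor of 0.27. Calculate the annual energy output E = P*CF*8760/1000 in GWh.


E = 420.3 * 0.27 * 8760 / 1000 = 994.0936 GWh


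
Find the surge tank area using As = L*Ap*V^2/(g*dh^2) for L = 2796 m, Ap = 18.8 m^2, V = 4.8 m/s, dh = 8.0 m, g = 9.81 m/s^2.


As = 2796 * 18.8 * 4.8^2 / (9.81 * 8.0^2) = 1928.9835 m^2


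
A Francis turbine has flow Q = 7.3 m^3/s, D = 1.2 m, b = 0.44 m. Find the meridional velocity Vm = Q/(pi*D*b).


Vm = 7.3 / (pi * 1.2 * 0.44) = 4.4009 m/s


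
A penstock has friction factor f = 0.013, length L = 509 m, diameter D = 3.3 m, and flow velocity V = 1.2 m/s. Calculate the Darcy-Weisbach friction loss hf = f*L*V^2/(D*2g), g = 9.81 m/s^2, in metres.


hf = 0.013 * 509 * 1.2^2 / (3.3 * 2 * 9.81) = 0.1472 m


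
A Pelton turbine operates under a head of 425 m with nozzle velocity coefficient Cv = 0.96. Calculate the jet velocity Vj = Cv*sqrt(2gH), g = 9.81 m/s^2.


Vj = 0.96 * sqrt(2*9.81*425) = 87.6628 m/s


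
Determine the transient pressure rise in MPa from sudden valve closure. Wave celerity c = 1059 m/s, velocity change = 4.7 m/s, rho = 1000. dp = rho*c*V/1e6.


dp = 1000 * 1059 * 4.7 / 1e6 = 4.9773 MPa


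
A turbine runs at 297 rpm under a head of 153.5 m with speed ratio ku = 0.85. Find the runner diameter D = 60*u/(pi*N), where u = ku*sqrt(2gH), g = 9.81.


u = 0.85 * sqrt(2*9.81*153.5) = 46.6469 m/s
D = 60 * 46.6469 / (pi * 297) = 2.9996 m


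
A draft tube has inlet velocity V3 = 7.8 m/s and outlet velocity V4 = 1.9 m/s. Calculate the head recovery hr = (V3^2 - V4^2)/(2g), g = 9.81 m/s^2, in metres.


hr = (7.8^2 - 1.9^2) / (2*9.81) = 2.9169 m


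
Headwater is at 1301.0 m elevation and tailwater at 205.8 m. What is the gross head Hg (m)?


Hg = 1301.0 - 205.8 = 1095.2000 m


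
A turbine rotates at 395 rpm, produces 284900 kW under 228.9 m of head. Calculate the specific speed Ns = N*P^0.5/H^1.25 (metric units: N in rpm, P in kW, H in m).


Ns = 395 * 284900^0.5 / 228.9^1.25 = 236.8024


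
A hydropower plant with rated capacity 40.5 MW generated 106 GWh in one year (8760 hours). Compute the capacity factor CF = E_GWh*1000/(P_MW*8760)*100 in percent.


CF = 106 * 1000 / (40.5 * 8760) * 100 = 29.8777 %


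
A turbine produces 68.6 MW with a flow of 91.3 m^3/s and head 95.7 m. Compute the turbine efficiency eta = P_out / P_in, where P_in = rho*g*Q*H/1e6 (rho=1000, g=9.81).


P_in = 1000 * 9.81 * 91.3 * 95.7 / 1e6 = 85.7140 MW
eta = 68.6 / 85.7140 = 0.8003


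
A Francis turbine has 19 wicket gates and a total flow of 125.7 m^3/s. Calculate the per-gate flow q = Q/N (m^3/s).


q = 125.7 / 19 = 6.6158 m^3/s


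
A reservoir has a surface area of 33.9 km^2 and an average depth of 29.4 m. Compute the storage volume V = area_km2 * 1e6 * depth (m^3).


V = 33.9 * 1e6 * 29.4 = 9.9666e+08 m^3


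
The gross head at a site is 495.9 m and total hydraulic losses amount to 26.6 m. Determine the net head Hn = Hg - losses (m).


Hn = 495.9 - 26.6 = 469.3000 m


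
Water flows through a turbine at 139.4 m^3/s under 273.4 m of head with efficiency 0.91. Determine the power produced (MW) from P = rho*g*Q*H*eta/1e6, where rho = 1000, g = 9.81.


P = 1000 * 9.81 * 139.4 * 273.4 * 0.91 / 1e6 = 340.2293 MW


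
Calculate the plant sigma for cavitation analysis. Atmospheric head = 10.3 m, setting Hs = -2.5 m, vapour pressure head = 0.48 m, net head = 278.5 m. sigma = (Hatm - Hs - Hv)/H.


sigma = (10.3 - (-2.5) - 0.48) / 278.5 = 0.0442


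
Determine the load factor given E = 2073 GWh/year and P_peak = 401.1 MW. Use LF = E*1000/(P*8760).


LF = 2073 * 1000 / (401.1 * 8760) = 0.5900


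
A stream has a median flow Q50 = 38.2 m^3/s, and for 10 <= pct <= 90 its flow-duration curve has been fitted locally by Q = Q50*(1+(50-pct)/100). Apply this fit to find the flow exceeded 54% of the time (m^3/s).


Q = 38.2 * (1 + (50 - 54)/100) = 36.6720 m^3/s


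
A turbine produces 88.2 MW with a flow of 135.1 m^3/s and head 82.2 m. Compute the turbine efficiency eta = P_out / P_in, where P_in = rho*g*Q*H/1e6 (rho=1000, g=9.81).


P_in = 1000 * 9.81 * 135.1 * 82.2 / 1e6 = 108.9422 MW
eta = 88.2 / 108.9422 = 0.8096


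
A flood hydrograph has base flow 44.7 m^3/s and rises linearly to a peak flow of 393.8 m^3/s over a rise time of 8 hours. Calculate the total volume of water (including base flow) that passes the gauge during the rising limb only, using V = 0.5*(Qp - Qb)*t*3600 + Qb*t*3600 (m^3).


V = 0.5*(393.8 - 44.7)*8*3600 + 44.7*8*3600 = 6.3144e+06 m^3


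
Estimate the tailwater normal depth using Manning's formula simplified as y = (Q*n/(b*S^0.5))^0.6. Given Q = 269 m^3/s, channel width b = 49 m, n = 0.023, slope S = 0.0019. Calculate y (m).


y = (269 * 0.023 / (49 * 0.0019^0.5))^0.6 = 1.8930 m


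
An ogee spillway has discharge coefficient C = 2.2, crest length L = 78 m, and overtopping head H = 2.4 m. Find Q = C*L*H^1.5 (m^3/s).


Q = 2.2 * 78 * 2.4^1.5 = 638.0198 m^3/s


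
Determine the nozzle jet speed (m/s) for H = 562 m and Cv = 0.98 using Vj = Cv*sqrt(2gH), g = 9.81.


Vj = 0.98 * sqrt(2*9.81*562) = 102.9067 m/s


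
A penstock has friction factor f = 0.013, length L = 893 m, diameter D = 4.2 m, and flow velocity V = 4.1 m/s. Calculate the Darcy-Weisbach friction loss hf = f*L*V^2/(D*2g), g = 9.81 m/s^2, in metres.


hf = 0.013 * 893 * 4.1^2 / (4.2 * 2 * 9.81) = 2.3682 m


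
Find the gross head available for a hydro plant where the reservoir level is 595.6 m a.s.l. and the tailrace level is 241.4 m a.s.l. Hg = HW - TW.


Hg = 595.6 - 241.4 = 354.2000 m


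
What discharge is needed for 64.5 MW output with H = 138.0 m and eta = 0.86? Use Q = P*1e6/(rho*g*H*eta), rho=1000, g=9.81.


Q = 64.5 * 1e6 / (1000 * 9.81 * 138.0 * 0.86) = 55.4004 m^3/s


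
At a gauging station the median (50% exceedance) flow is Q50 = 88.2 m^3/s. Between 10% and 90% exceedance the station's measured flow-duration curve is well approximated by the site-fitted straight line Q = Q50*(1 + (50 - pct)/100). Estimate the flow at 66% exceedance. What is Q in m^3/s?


Q = 88.2 * (1 + (50 - 66)/100) = 74.0880 m^3/s


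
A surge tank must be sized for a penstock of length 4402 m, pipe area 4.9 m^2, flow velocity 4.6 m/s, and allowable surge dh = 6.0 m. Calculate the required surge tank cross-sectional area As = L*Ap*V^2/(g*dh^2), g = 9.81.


As = 4402 * 4.9 * 4.6^2 / (9.81 * 6.0^2) = 1292.3801 m^2


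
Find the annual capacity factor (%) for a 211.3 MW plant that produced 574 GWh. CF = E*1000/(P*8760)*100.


CF = 574 * 1000 / (211.3 * 8760) * 100 = 31.0105 %


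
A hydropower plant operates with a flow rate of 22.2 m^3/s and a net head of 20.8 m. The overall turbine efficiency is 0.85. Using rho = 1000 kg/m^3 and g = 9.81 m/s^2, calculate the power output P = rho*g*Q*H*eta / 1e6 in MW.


P = 1000 * 9.81 * 22.2 * 20.8 * 0.85 / 1e6 = 3.8504 MW


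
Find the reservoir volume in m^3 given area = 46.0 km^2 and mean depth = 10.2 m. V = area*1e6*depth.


V = 46.0 * 1e6 * 10.2 = 4.6920e+08 m^3


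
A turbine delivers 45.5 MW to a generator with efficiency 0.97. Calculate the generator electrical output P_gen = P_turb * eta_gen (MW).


P_gen = 45.5 * 0.97 = 44.1350 MW


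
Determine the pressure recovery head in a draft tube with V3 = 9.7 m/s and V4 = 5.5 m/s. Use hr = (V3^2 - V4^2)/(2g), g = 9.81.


hr = (9.7^2 - 5.5^2) / (2*9.81) = 3.2538 m


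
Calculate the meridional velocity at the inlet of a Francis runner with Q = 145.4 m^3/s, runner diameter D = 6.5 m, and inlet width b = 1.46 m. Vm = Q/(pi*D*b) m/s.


Vm = 145.4 / (pi * 6.5 * 1.46) = 4.8770 m/s


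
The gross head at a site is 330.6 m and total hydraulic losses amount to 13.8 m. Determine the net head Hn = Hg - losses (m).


Hn = 330.6 - 13.8 = 316.8000 m


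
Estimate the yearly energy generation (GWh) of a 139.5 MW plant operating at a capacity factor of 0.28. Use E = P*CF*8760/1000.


E = 139.5 * 0.28 * 8760 / 1000 = 342.1656 GWh


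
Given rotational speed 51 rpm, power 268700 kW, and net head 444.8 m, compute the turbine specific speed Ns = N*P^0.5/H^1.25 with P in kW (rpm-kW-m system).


Ns = 51 * 268700^0.5 / 444.8^1.25 = 12.9419


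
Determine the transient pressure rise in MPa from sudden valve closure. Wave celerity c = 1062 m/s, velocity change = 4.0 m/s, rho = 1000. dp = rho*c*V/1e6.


dp = 1000 * 1062 * 4.0 / 1e6 = 4.2480 MPa


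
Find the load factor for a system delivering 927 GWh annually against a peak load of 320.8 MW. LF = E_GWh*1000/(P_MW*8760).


LF = 927 * 1000 / (320.8 * 8760) = 0.3299


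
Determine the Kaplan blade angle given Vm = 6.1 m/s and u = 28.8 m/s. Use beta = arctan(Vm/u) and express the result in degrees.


beta = arctan(6.1 / 28.8) = 11.9588 degrees


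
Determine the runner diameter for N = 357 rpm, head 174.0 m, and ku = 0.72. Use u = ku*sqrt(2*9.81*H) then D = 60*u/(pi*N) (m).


u = 0.72 * sqrt(2*9.81*174.0) = 42.0685 m/s
D = 60 * 42.0685 / (pi * 357) = 2.2506 m


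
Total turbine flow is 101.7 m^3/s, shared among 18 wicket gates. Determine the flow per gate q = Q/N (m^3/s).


q = 101.7 / 18 = 5.6500 m^3/s


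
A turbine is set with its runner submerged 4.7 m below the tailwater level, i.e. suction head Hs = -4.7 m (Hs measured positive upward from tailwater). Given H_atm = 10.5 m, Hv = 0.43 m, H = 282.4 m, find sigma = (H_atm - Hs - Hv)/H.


sigma = (10.5 - (-4.7) - 0.43) / 282.4 = 0.0523


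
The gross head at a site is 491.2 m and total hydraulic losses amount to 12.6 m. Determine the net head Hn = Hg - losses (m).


Hn = 491.2 - 12.6 = 478.6000 m


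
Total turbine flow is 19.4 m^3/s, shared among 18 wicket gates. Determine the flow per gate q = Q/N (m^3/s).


q = 19.4 / 18 = 1.0778 m^3/s


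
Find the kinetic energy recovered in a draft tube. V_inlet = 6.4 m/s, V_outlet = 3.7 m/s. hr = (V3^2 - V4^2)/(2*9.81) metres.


hr = (6.4^2 - 3.7^2) / (2*9.81) = 1.3899 m


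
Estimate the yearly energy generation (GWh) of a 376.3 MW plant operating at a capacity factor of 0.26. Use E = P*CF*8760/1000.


E = 376.3 * 0.26 * 8760 / 1000 = 857.0609 GWh


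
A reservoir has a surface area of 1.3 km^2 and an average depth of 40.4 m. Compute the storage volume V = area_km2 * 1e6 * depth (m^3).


V = 1.3 * 1e6 * 40.4 = 5.2520e+07 m^3


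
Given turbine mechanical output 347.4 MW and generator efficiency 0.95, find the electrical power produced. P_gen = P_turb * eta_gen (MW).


P_gen = 347.4 * 0.95 = 330.0300 MW


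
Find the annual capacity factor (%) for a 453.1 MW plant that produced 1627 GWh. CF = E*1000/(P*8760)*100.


CF = 1627 * 1000 / (453.1 * 8760) * 100 = 40.9911 %


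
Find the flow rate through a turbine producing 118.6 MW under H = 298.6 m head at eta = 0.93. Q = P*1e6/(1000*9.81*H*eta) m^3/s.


Q = 118.6 * 1e6 / (1000 * 9.81 * 298.6 * 0.93) = 43.5354 m^3/s


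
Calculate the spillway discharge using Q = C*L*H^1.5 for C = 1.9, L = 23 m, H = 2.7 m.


Q = 1.9 * 23 * 2.7^1.5 = 193.8774 m^3/s


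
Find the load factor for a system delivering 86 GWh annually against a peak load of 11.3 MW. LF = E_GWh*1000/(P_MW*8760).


LF = 86 * 1000 / (11.3 * 8760) = 0.8688


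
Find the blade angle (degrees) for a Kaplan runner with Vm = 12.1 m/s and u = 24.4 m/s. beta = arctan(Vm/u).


beta = arctan(12.1 / 24.4) = 26.3769 degrees


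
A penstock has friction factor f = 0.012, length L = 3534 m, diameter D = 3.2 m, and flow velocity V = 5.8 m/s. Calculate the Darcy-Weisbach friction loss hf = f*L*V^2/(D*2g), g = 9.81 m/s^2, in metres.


hf = 0.012 * 3534 * 5.8^2 / (3.2 * 2 * 9.81) = 22.7224 m


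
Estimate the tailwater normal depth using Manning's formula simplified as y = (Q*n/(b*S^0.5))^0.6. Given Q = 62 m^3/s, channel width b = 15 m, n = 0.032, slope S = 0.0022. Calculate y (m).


y = (62 * 0.032 / (15 * 0.0022^0.5))^0.6 = 1.8627 m


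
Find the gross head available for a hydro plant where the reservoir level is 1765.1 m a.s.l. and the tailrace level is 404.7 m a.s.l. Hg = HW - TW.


Hg = 1765.1 - 404.7 = 1360.4000 m


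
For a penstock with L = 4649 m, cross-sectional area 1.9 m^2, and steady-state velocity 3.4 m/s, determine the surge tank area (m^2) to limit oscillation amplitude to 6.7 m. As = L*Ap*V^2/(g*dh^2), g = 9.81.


As = 4649 * 1.9 * 3.4^2 / (9.81 * 6.7^2) = 231.8742 m^2


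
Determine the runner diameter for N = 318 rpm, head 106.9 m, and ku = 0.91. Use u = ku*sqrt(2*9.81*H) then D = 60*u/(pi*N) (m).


u = 0.91 * sqrt(2*9.81*106.9) = 41.6754 m/s
D = 60 * 41.6754 / (pi * 318) = 2.5030 m


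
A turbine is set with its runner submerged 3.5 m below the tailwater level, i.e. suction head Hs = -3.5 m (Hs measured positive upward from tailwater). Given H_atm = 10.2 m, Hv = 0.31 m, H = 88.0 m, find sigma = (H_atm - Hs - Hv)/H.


sigma = (10.2 - (-3.5) - 0.31) / 88.0 = 0.1522


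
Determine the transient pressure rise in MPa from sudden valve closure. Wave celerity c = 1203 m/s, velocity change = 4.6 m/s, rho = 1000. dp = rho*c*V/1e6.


dp = 1000 * 1203 * 4.6 / 1e6 = 5.5338 MPa


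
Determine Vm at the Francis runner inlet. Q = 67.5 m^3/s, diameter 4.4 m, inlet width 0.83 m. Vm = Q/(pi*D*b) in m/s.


Vm = 67.5 / (pi * 4.4 * 0.83) = 5.8833 m/s


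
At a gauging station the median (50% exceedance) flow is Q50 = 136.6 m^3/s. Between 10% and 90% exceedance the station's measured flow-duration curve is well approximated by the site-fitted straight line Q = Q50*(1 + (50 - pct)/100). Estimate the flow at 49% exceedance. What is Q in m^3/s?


Q = 136.6 * (1 + (50 - 49)/100) = 137.9660 m^3/s


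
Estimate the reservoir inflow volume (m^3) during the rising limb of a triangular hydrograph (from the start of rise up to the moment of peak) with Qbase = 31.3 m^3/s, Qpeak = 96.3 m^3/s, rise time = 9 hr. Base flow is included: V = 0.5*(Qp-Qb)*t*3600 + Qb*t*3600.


V = 0.5*(96.3 - 31.3)*9*3600 + 31.3*9*3600 = 2.0671e+06 m^3


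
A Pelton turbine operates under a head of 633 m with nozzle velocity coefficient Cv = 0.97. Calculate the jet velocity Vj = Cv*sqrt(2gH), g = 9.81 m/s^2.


Vj = 0.97 * sqrt(2*9.81*633) = 108.0994 m/s


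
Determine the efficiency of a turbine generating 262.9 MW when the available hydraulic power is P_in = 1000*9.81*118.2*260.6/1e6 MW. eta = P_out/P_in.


P_in = 1000 * 9.81 * 118.2 * 260.6 / 1e6 = 302.1766 MW
eta = 262.9 / 302.1766 = 0.8700


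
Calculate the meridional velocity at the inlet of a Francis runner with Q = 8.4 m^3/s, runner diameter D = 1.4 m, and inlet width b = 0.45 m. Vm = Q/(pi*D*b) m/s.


Vm = 8.4 / (pi * 1.4 * 0.45) = 4.2441 m/s


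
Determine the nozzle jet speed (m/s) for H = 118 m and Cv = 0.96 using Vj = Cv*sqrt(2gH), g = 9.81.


Vj = 0.96 * sqrt(2*9.81*118) = 46.1915 m/s


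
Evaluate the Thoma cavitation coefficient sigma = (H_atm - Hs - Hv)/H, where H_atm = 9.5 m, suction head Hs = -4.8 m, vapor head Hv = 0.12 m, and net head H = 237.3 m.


sigma = (9.5 - (-4.8) - 0.12) / 237.3 = 0.0598


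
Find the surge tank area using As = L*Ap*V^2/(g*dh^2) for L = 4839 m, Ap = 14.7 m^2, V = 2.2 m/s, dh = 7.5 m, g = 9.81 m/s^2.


As = 4839 * 14.7 * 2.2^2 / (9.81 * 7.5^2) = 623.9170 m^2


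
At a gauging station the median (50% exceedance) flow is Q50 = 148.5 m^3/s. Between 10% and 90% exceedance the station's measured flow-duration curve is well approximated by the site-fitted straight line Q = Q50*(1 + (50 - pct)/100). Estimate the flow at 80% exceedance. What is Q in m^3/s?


Q = 148.5 * (1 + (50 - 80)/100) = 103.9500 m^3/s


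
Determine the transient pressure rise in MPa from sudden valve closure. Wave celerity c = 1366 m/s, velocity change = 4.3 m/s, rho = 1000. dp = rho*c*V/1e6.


dp = 1000 * 1366 * 4.3 / 1e6 = 5.8738 MPa


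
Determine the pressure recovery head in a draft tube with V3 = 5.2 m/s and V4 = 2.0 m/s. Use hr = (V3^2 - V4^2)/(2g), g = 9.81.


hr = (5.2^2 - 2.0^2) / (2*9.81) = 1.1743 m


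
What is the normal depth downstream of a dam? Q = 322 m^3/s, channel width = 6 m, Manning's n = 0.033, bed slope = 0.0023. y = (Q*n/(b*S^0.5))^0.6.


y = (322 * 0.033 / (6 * 0.0023^0.5))^0.6 = 8.7179 m


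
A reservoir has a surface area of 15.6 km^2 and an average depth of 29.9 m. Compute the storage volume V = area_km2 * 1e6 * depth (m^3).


V = 15.6 * 1e6 * 29.9 = 4.6644e+08 m^3


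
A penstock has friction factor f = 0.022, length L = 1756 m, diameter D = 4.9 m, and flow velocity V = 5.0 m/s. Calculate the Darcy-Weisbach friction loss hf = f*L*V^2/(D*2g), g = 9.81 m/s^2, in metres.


hf = 0.022 * 1756 * 5.0^2 / (4.9 * 2 * 9.81) = 10.0460 m


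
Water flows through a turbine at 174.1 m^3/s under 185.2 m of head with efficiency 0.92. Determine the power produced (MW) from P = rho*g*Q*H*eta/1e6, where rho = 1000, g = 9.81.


P = 1000 * 9.81 * 174.1 * 185.2 * 0.92 / 1e6 = 291.0024 MW


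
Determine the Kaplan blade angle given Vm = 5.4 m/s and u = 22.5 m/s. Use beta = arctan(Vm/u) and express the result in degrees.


beta = arctan(5.4 / 22.5) = 13.4957 degrees


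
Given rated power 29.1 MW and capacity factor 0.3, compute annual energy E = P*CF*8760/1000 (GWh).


E = 29.1 * 0.3 * 8760 / 1000 = 76.4748 GWh


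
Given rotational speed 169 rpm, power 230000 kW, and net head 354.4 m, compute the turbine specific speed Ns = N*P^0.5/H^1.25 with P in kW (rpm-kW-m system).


Ns = 169 * 230000^0.5 / 354.4^1.25 = 52.7088


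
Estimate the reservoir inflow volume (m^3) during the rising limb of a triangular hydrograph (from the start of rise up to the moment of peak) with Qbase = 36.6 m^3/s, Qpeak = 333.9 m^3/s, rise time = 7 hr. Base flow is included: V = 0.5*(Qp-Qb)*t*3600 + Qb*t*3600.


V = 0.5*(333.9 - 36.6)*7*3600 + 36.6*7*3600 = 4.6683e+06 m^3


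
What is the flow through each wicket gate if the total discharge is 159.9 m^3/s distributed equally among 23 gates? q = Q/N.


q = 159.9 / 23 = 6.9522 m^3/s


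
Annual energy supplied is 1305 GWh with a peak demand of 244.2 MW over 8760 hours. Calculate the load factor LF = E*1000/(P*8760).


LF = 1305 * 1000 / (244.2 * 8760) = 0.6100


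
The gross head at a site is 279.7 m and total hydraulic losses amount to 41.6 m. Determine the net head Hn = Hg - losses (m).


Hn = 279.7 - 41.6 = 238.1000 m


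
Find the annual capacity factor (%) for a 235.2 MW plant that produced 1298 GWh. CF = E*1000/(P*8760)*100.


CF = 1298 * 1000 / (235.2 * 8760) * 100 = 62.9989 %


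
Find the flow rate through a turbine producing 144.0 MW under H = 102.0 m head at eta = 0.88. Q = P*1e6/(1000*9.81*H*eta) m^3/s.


Q = 144.0 * 1e6 / (1000 * 9.81 * 102.0 * 0.88) = 163.5350 m^3/s


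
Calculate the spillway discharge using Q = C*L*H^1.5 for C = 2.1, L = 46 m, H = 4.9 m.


Q = 2.1 * 46 * 4.9^1.5 = 1047.7828 m^3/s


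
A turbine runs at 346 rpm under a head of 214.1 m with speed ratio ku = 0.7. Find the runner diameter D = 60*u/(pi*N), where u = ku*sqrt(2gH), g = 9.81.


u = 0.7 * sqrt(2*9.81*214.1) = 45.3687 m/s
D = 60 * 45.3687 / (pi * 346) = 2.5043 m


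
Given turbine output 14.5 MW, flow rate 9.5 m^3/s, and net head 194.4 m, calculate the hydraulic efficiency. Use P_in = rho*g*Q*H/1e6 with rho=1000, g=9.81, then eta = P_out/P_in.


P_in = 1000 * 9.81 * 9.5 * 194.4 / 1e6 = 18.1171 MW
eta = 14.5 / 18.1171 = 0.8003


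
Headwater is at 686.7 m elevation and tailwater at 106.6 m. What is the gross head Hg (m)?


Hg = 686.7 - 106.6 = 580.1000 m


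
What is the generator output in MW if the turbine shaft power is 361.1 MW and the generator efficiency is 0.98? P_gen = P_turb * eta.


P_gen = 361.1 * 0.98 = 353.8780 MW


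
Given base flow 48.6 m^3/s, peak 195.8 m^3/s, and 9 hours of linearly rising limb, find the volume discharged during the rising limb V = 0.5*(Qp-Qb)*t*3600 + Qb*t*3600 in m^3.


V = 0.5*(195.8 - 48.6)*9*3600 + 48.6*9*3600 = 3.9593e+06 m^3


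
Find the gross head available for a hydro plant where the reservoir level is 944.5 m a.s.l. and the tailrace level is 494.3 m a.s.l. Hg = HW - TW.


Hg = 944.5 - 494.3 = 450.2000 m


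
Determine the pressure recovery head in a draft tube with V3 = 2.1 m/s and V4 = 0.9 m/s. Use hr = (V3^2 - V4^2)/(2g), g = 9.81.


hr = (2.1^2 - 0.9^2) / (2*9.81) = 0.1835 m


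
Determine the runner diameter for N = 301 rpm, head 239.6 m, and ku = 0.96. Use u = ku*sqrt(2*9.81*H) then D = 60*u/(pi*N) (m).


u = 0.96 * sqrt(2*9.81*239.6) = 65.8209 m/s
D = 60 * 65.8209 / (pi * 301) = 4.1764 m


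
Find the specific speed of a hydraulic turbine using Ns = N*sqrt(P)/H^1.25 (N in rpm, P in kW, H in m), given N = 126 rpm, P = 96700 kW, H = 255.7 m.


Ns = 126 * 96700^0.5 / 255.7^1.25 = 38.3195


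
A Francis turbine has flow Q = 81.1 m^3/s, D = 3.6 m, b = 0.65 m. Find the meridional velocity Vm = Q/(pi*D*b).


Vm = 81.1 / (pi * 3.6 * 0.65) = 11.0320 m/s
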